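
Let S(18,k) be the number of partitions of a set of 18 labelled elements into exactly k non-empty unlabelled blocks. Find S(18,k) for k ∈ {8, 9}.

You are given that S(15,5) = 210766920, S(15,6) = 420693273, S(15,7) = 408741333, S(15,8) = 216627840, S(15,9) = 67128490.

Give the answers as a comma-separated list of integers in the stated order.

r16: T_16,6=6×420693273+210766920=2734926558; T_16,7=7×408741333+420693273=3281882604; T_16,8=8×216627840+408741333=2141764053; T_16,9=9×67128490+216627840=820784250
r17: T_17,7=7×3281882604+2734926558=25708104786; T_17,8=8×2141764053+3281882604=20415995028; T_17,9=9×820784250+2141764053=9528822303
r18: T_18,8=8×20415995028+25708104786=189036065010; T_18,9=9×9528822303+20415995028=106175395755
Read S(18,8) = 189036065010, S(18,9) = 106175395755.

189036065010, 106175395755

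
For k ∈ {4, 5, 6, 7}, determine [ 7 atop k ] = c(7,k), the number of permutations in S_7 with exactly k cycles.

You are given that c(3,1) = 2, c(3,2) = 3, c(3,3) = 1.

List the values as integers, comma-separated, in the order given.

i=4: T(4,1)=0+3·2=6 | T(4,2)=2+3·3=11 | T(4,3)=3+3·1=6 | T(4,4)=1+3·0=1
i=5: T(5,2)=6+4·11=50 | T(5,3)=11+4·6=35 | T(5,4)=6+4·1=10 | T(5,5)=1+4·0=1
i=6: T(6,3)=50+5·35=225 | T(6,4)=35+5·10=85 | T(6,5)=10+5·1=15 | T(6,6)=1+5·0=1
i=7: T(7,4)=225+6·85=735 | T(7,5)=85+6·15=175 | T(7,6)=15+6·1=21 | T(7,7)=1+6·0=1
Read c(7,4) = 735, c(7,5) = 175, c(7,6) = 21, c(7,7) = 1.

735, 175, 21, 1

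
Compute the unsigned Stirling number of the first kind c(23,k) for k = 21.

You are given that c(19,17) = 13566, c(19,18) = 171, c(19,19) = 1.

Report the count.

row 20: T[20][18]=19·171+13566=16815  T[20][19]=19·1+171=190  T[20][20]=19·0+1=1
row 21: T[21][19]=20·190+16815=20615  T[21][20]=20·1+190=210  T[21][21]=20·0+1=1
row 22: T[22][20]=21·210+20615=25025  T[22][21]=21·1+210=231
row 23: T[23][21]=22·231+25025=30107
Read c(23,21) = 30107.

30107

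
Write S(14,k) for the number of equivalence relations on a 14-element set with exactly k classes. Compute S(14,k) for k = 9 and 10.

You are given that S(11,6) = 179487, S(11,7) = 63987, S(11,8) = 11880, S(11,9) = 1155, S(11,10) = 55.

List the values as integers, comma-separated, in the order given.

r12: T_12,7=7×63987+179487=627396; T_12,8=8×11880+63987=159027; T_12,9=9×1155+11880=22275; T_12,10=10×55+1155=1705
r13: T_13,8=8×159027+627396=1899612; T_13,9=9×22275+159027=359502; T_13,10=10×1705+22275=39325
r14: T_14,9=9×359502+1899612=5135130; T_14,10=10×39325+359502=752752
Read S(14,9) = 5135130, S(14,10) = 752752.

5135130, 752752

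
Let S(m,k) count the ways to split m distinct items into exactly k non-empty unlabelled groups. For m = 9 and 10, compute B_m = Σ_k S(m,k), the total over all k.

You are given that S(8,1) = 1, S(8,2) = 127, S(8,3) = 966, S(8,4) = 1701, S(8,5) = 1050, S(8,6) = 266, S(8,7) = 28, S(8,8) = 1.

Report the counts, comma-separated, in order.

21147, 115975

r9: T_9,1=1×1+0=1; T_9,2=2×127+1=255; T_9,3=3×966+127=3025; T_9,4=4×1701+966=7770; T_9,5=5×1050+1701=6951; T_9,6=6×266+1050=2646; T_9,7=7×28+266=462; T_9,8=8×1+28=36; T_9,9=9×0+1=1
r10: T_10,1=1×1+0=1; T_10,2=2×255+1=511; T_10,3=3×3025+255=9330; T_10,4=4×7770+3025=34105; T_10,5=5×6951+7770=42525; T_10,6=6×2646+6951=22827; T_10,7=7×462+2646=5880; T_10,8=8×36+462=750; T_10,9=9×1+36=45; T_10,10=10×0+1=1
B_9 = ΣS(9,k) = 1+255+3025+7770+6951+2646+462+36+1 = 21147
B_10 = ΣS(10,k) = 1+511+9330+34105+42525+22827+5880+750+45+1 = 115975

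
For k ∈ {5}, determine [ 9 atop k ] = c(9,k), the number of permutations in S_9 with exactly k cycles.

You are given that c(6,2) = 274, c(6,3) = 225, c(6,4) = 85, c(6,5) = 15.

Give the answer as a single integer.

r7: T_7,3=6×225+274=1624; T_7,4=6×85+225=735; T_7,5=6×15+85=175
r8: T_8,4=7×735+1624=6769; T_8,5=7×175+735=1960
r9: T_9,5=8×1960+6769=22449
Read c(9,5) = 22449.

22449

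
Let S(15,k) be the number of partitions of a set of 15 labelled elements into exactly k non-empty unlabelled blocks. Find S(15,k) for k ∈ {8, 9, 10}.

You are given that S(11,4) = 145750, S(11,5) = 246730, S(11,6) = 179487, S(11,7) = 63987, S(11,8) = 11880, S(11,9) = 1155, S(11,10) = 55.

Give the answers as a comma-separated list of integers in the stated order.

@12  (12,5):246730·5+145750→1379400, (12,6):179487·6+246730→1323652, (12,7):63987·7+179487→627396, (12,8):11880·8+63987→159027, (12,9):1155·9+11880→22275, (12,10):55·10+1155→1705
@13  (13,6):1323652·6+1379400→9321312, (13,7):627396·7+1323652→5715424, (13,8):159027·8+627396→1899612, (13,9):22275·9+159027→359502, (13,10):1705·10+22275→39325
@14  (14,7):5715424·7+9321312→49329280, (14,8):1899612·8+5715424→20912320, (14,9):359502·9+1899612→5135130, (14,10):39325·10+359502→752752
@15  (15,8):20912320·8+49329280→216627840, (15,9):5135130·9+20912320→67128490, (15,10):752752·10+5135130→12662650
Read S(15,8) = 216627840, S(15,9) = 67128490, S(15,10) = 12662650.

216627840, 67128490, 12662650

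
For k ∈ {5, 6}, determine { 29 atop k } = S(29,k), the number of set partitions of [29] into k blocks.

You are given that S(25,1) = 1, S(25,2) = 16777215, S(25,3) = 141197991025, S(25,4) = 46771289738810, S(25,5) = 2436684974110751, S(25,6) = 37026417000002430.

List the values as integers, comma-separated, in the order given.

row 26: T[26][2]=2·16777215+1=33554431  T[26][3]=3·141197991025+16777215=423610750290  T[26][4]=4·46771289738810+141197991025=187226356946265  T[26][5]=5·2436684974110751+46771289738810=12230196160292565  T[26][6]=6·37026417000002430+2436684974110751=224595186974125331
row 27: T[27][3]=3·423610750290+33554431=1270865805301  T[27][4]=4·187226356946265+423610750290=749329038535350  T[27][5]=5·12230196160292565+187226356946265=61338207158409090  T[27][6]=6·224595186974125331+12230196160292565=1359801318005044551
row 28: T[28][4]=4·749329038535350+1270865805301=2998587019946701  T[28][5]=5·61338207158409090+749329038535350=307440364830580800  T[28][6]=6·1359801318005044551+61338207158409090=8220146115188676396
row 29: T[29][5]=5·307440364830580800+2998587019946701=1540200411172850701  T[29][6]=6·8220146115188676396+307440364830580800=49628317055962639176
Read S(29,5) = 1540200411172850701, S(29,6) = 49628317055962639176.

1540200411172850701, 49628317055962639176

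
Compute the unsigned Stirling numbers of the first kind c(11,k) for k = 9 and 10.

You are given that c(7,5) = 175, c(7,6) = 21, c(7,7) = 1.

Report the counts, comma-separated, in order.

1320, 55

[8] T[8,6]:7*21+175=322 · T[8,7]:7*1+21=28 · T[8,8]:7*0+1=1
[9] T[9,7]:8*28+322=546 · T[9,8]:8*1+28=36 · T[9,9]:8*0+1=1
[10] T[10,8]:9*36+546=870 · T[10,9]:9*1+36=45 · T[10,10]:9*0+1=1
[11] T[11,9]:10*45+870=1320 · T[11,10]:10*1+45=55
Read c(11,9) = 1320, c(11,10) = 55.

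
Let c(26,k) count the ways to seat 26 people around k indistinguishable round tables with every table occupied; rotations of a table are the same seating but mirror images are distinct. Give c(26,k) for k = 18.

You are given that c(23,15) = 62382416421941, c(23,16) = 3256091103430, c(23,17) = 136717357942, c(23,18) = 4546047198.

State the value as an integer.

595667304367135

row 24: T[24][16]=23·3256091103430+62382416421941=137272511800831  T[24][17]=23·136717357942+3256091103430=6400590336096  T[24][18]=23·4546047198+136717357942=241276443496
row 25: T[25][17]=24·6400590336096+137272511800831=290886679867135  T[25][18]=24·241276443496+6400590336096=12191224980000
row 26: T[26][18]=25·12191224980000+290886679867135=595667304367135
Read c(26,18) = 595667304367135.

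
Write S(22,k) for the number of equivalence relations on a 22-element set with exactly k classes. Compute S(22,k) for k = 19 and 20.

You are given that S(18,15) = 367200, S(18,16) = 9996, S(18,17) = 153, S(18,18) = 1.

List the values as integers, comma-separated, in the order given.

i=19: T(19,16)=367200+16·9996=527136 | T(19,17)=9996+17·153=12597 | T(19,18)=153+18·1=171 | T(19,19)=1+19·0=1
i=20: T(20,17)=527136+17·12597=741285 | T(20,18)=12597+18·171=15675 | T(20,19)=171+19·1=190 | T(20,20)=1+20·0=1
i=21: T(21,18)=741285+18·15675=1023435 | T(21,19)=15675+19·190=19285 | T(21,20)=190+20·1=210
i=22: T(22,19)=1023435+19·19285=1389850 | T(22,20)=19285+20·210=23485
Read S(22,19) = 1389850, S(22,20) = 23485.

1389850, 23485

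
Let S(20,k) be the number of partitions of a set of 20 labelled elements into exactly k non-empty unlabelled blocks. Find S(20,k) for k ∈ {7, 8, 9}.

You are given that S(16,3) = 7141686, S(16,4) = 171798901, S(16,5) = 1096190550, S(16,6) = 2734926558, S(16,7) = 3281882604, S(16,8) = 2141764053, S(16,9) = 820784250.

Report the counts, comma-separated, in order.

i=17: T(17,4)=7141686+4·171798901=694337290 | T(17,5)=171798901+5·1096190550=5652751651 | T(17,6)=1096190550+6·2734926558=17505749898 | T(17,7)=2734926558+7·3281882604=25708104786 | T(17,8)=3281882604+8·2141764053=20415995028 | T(17,9)=2141764053+9·820784250=9528822303
i=18: T(18,5)=694337290+5·5652751651=28958095545 | T(18,6)=5652751651+6·17505749898=110687251039 | T(18,7)=17505749898+7·25708104786=197462483400 | T(18,8)=25708104786+8·20415995028=189036065010 | T(18,9)=20415995028+9·9528822303=106175395755
i=19: T(19,6)=28958095545+6·110687251039=693081601779 | T(19,7)=110687251039+7·197462483400=1492924634839 | T(19,8)=197462483400+8·189036065010=1709751003480 | T(19,9)=189036065010+9·106175395755=1144614626805
i=20: T(20,7)=693081601779+7·1492924634839=11143554045652 | T(20,8)=1492924634839+8·1709751003480=15170932662679 | T(20,9)=1709751003480+9·1144614626805=12011282644725
Read S(20,7) = 11143554045652, S(20,8) = 15170932662679, S(20,9) = 12011282644725.

11143554045652, 15170932662679, 12011282644725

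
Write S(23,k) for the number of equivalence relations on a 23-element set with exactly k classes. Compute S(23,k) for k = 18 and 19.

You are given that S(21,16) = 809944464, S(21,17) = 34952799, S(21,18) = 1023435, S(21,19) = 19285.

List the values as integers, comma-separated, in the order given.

2364885369, 79781779

r22: T_22,17=17×34952799+809944464=1404142047; T_22,18=18×1023435+34952799=53374629; T_22,19=19×19285+1023435=1389850
r23: T_23,18=18×53374629+1404142047=2364885369; T_23,19=19×1389850+53374629=79781779
Read S(23,18) = 2364885369, S(23,19) = 79781779.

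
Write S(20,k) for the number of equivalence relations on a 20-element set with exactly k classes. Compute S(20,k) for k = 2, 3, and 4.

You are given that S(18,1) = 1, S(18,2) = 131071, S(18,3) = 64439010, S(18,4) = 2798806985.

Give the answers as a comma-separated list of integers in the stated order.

524287, 580606446, 45232115901

row 19: T[19][1]=1·1+0=1  T[19][2]=2·131071+1=262143  T[19][3]=3·64439010+131071=193448101  T[19][4]=4·2798806985+64439010=11259666950
row 20: T[20][2]=2·262143+1=524287  T[20][3]=3·193448101+262143=580606446  T[20][4]=4·11259666950+193448101=45232115901
Read S(20,2) = 524287, S(20,3) = 580606446, S(20,4) = 45232115901.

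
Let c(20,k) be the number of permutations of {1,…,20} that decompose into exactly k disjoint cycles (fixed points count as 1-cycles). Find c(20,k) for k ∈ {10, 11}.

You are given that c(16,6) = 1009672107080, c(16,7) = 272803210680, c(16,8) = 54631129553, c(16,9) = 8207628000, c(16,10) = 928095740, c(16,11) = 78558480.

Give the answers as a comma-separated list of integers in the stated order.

i=17: T(17,7)=1009672107080+16·272803210680=5374523477960 | T(17,8)=272803210680+16·54631129553=1146901283528 | T(17,9)=54631129553+16·8207628000=185953177553 | T(17,10)=8207628000+16·928095740=23057159840 | T(17,11)=928095740+16·78558480=2185031420
i=18: T(18,8)=5374523477960+17·1146901283528=24871845297936 | T(18,9)=1146901283528+17·185953177553=4308105301929 | T(18,10)=185953177553+17·23057159840=577924894833 | T(18,11)=23057159840+17·2185031420=60202693980
i=19: T(19,9)=24871845297936+18·4308105301929=102417740732658 | T(19,10)=4308105301929+18·577924894833=14710753408923 | T(19,11)=577924894833+18·60202693980=1661573386473
i=20: T(20,10)=102417740732658+19·14710753408923=381922055502195 | T(20,11)=14710753408923+19·1661573386473=46280647751910
Read c(20,10) = 381922055502195, c(20,11) = 46280647751910.

381922055502195, 46280647751910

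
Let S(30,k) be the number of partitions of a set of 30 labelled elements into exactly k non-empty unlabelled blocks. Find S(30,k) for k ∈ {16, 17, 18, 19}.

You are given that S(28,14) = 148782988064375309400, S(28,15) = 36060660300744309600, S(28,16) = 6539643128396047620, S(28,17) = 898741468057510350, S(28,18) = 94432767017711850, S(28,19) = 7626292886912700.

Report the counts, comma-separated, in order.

[29] T[29,15]:15*36060660300744309600+148782988064375309400=689692892575539953400 · T[29,16]:16*6539643128396047620+36060660300744309600=140694950355081071520 · T[29,17]:17*898741468057510350+6539643128396047620=21818248085373723570 · T[29,18]:18*94432767017711850+898741468057510350=2598531274376323650 · T[29,19]:19*7626292886912700+94432767017711850=239332331869053150
[30] T[30,16]:16*140694950355081071520+689692892575539953400=2940812098256837097720 · T[30,17]:17*21818248085373723570+140694950355081071520=511605167806434372210 · T[30,18]:18*2598531274376323650+21818248085373723570=68591811024147549270 · T[30,19]:19*239332331869053150+2598531274376323650=7145845579888333500
Read S(30,16) = 2940812098256837097720, S(30,17) = 511605167806434372210, S(30,18) = 68591811024147549270, S(30,19) = 7145845579888333500.

2940812098256837097720, 511605167806434372210, 68591811024147549270, 7145845579888333500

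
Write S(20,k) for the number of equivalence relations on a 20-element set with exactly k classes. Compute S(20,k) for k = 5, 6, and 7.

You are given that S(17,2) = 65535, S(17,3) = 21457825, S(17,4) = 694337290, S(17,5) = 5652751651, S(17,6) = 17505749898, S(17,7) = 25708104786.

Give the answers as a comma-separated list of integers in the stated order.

@18  (18,3):21457825·3+65535→64439010, (18,4):694337290·4+21457825→2798806985, (18,5):5652751651·5+694337290→28958095545, (18,6):17505749898·6+5652751651→110687251039, (18,7):25708104786·7+17505749898→197462483400
@19  (19,4):2798806985·4+64439010→11259666950, (19,5):28958095545·5+2798806985→147589284710, (19,6):110687251039·6+28958095545→693081601779, (19,7):197462483400·7+110687251039→1492924634839
@20  (20,5):147589284710·5+11259666950→749206090500, (20,6):693081601779·6+147589284710→4306078895384, (20,7):1492924634839·7+693081601779→11143554045652
Read S(20,5) = 749206090500, S(20,6) = 4306078895384, S(20,7) = 11143554045652.

749206090500, 4306078895384, 11143554045652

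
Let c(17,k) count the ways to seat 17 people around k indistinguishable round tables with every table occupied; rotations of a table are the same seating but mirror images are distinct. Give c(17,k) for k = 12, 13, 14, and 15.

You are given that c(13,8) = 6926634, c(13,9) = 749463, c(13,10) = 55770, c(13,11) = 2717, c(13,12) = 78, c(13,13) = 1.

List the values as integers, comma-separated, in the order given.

156952432, 8394022, 323680, 8500

@14  (14,9):749463·13+6926634→16669653, (14,10):55770·13+749463→1474473, (14,11):2717·13+55770→91091, (14,12):78·13+2717→3731, (14,13):1·13+78→91, (14,14):0·13+1→1
@15  (15,10):1474473·14+16669653→37312275, (15,11):91091·14+1474473→2749747, (15,12):3731·14+91091→143325, (15,13):91·14+3731→5005, (15,14):1·14+91→105, (15,15):0·14+1→1
@16  (16,11):2749747·15+37312275→78558480, (16,12):143325·15+2749747→4899622, (16,13):5005·15+143325→218400, (16,14):105·15+5005→6580, (16,15):1·15+105→120
@17  (17,12):4899622·16+78558480→156952432, (17,13):218400·16+4899622→8394022, (17,14):6580·16+218400→323680, (17,15):120·16+6580→8500
Read c(17,12) = 156952432, c(17,13) = 8394022, c(17,14) = 323680, c(17,15) = 8500.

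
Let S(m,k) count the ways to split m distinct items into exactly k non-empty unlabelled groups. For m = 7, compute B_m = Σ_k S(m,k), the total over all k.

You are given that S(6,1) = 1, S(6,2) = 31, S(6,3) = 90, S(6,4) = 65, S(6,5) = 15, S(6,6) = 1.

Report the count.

877

r7: T_7,1=1×1+0=1; T_7,2=2×31+1=63; T_7,3=3×90+31=301; T_7,4=4×65+90=350; T_7,5=5×15+65=140; T_7,6=6×1+15=21; T_7,7=7×0+1=1
B_7 = ΣS(7,k) = 1+63+301+350+140+21+1 = 877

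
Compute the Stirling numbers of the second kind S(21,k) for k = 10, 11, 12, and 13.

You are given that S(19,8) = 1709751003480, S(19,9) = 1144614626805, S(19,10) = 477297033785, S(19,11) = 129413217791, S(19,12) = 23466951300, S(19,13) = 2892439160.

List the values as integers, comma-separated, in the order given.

@20  (20,9):1144614626805·9+1709751003480→12011282644725, (20,10):477297033785·10+1144614626805→5917584964655, (20,11):129413217791·11+477297033785→1900842429486, (20,12):23466951300·12+129413217791→411016633391, (20,13):2892439160·13+23466951300→61068660380
@21  (21,10):5917584964655·10+12011282644725→71187132291275, (21,11):1900842429486·11+5917584964655→26826851689001, (21,12):411016633391·12+1900842429486→6833042030178, (21,13):61068660380·13+411016633391→1204909218331
Read S(21,10) = 71187132291275, S(21,11) = 26826851689001, S(21,12) = 6833042030178, S(21,13) = 1204909218331.

71187132291275, 26826851689001, 6833042030178, 1204909218331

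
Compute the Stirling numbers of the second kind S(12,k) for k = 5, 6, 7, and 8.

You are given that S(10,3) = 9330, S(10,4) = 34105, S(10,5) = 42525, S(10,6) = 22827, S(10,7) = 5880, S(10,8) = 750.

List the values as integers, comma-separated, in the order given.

[11] T[11,4]:4*34105+9330=145750 · T[11,5]:5*42525+34105=246730 · T[11,6]:6*22827+42525=179487 · T[11,7]:7*5880+22827=63987 · T[11,8]:8*750+5880=11880
[12] T[12,5]:5*246730+145750=1379400 · T[12,6]:6*179487+246730=1323652 · T[12,7]:7*63987+179487=627396 · T[12,8]:8*11880+63987=159027
Read S(12,5) = 1379400, S(12,6) = 1323652, S(12,7) = 627396, S(12,8) = 159027.

1379400, 1323652, 627396, 159027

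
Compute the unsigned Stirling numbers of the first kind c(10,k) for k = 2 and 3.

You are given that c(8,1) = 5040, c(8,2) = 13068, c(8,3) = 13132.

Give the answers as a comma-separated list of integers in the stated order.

1026576, 1172700

row 9: T[9][1]=8·5040+0=40320  T[9][2]=8·13068+5040=109584  T[9][3]=8·13132+13068=118124
row 10: T[10][2]=9·109584+40320=1026576  T[10][3]=9·118124+109584=1172700
Read c(10,2) = 1026576, c(10,3) = 1172700.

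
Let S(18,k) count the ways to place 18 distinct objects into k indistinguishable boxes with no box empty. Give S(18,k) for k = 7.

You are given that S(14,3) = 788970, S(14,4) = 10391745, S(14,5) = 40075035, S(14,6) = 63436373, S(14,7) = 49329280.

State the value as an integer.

@15  (15,4):10391745·4+788970→42355950, (15,5):40075035·5+10391745→210766920, (15,6):63436373·6+40075035→420693273, (15,7):49329280·7+63436373→408741333
@16  (16,5):210766920·5+42355950→1096190550, (16,6):420693273·6+210766920→2734926558, (16,7):408741333·7+420693273→3281882604
@17  (17,6):2734926558·6+1096190550→17505749898, (17,7):3281882604·7+2734926558→25708104786
@18  (18,7):25708104786·7+17505749898→197462483400
Read S(18,7) = 197462483400.

197462483400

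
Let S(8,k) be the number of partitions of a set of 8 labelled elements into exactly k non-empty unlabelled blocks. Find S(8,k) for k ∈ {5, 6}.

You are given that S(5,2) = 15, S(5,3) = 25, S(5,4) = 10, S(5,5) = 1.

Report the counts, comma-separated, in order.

r6: T_6,3=3×25+15=90; T_6,4=4×10+25=65; T_6,5=5×1+10=15; T_6,6=6×0+1=1
r7: T_7,4=4×65+90=350; T_7,5=5×15+65=140; T_7,6=6×1+15=21
r8: T_8,5=5×140+350=1050; T_8,6=6×21+140=266
Read S(8,5) = 1050, S(8,6) = 266.

1050, 266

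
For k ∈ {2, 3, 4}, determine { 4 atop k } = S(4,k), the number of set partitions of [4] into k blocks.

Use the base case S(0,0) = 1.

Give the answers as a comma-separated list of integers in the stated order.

7, 6, 1

r1: T_1,1=1×0+1=1
r2: T_2,1=1×1+0=1; T_2,2=2×0+1=1
r3: T_3,1=1×1+0=1; T_3,2=2×1+1=3; T_3,3=3×0+1=1
r4: T_4,2=2×3+1=7; T_4,3=3×1+3=6; T_4,4=4×0+1=1
Read S(4,2) = 7, S(4,3) = 6, S(4,4) = 1.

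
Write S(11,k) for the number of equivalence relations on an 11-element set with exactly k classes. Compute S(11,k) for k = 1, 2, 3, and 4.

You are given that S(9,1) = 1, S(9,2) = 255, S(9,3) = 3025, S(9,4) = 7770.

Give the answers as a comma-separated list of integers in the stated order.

r10: T_10,1=1×1+0=1; T_10,2=2×255+1=511; T_10,3=3×3025+255=9330; T_10,4=4×7770+3025=34105
r11: T_11,1=1×1+0=1; T_11,2=2×511+1=1023; T_11,3=3×9330+511=28501; T_11,4=4×34105+9330=145750
Read S(11,1) = 1, S(11,2) = 1023, S(11,3) = 28501, S(11,4) = 145750.

1, 1023, 28501, 145750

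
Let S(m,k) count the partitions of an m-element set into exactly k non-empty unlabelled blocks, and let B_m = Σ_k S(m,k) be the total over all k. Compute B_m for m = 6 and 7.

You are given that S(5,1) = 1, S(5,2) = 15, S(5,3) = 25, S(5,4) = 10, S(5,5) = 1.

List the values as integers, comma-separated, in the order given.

203, 877

r6: T_6,1=1×1+0=1; T_6,2=2×15+1=31; T_6,3=3×25+15=90; T_6,4=4×10+25=65; T_6,5=5×1+10=15; T_6,6=6×0+1=1
r7: T_7,1=1×1+0=1; T_7,2=2×31+1=63; T_7,3=3×90+31=301; T_7,4=4×65+90=350; T_7,5=5×15+65=140; T_7,6=6×1+15=21; T_7,7=7×0+1=1
B_6 = ΣS(6,k) = 1+31+90+65+15+1 = 203
B_7 = ΣS(7,k) = 1+63+301+350+140+21+1 = 877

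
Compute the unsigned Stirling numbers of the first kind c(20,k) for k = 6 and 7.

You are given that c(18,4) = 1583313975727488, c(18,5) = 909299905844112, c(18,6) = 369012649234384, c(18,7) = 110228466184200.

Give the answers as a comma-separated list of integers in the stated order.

row 19: T[19][5]=18·909299905844112+1583313975727488=17950712280921504  T[19][6]=18·369012649234384+909299905844112=7551527592063024  T[19][7]=18·110228466184200+369012649234384=2353125040549984
row 20: T[20][6]=19·7551527592063024+17950712280921504=161429736530118960  T[20][7]=19·2353125040549984+7551527592063024=52260903362512720
Read c(20,6) = 161429736530118960, c(20,7) = 52260903362512720.

161429736530118960, 52260903362512720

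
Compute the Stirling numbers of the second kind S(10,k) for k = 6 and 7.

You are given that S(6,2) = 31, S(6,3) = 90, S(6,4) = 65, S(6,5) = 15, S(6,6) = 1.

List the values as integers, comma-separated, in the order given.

i=7: T(7,3)=31+3·90=301 | T(7,4)=90+4·65=350 | T(7,5)=65+5·15=140 | T(7,6)=15+6·1=21 | T(7,7)=1+7·0=1
i=8: T(8,4)=301+4·350=1701 | T(8,5)=350+5·140=1050 | T(8,6)=140+6·21=266 | T(8,7)=21+7·1=28
i=9: T(9,5)=1701+5·1050=6951 | T(9,6)=1050+6·266=2646 | T(9,7)=266+7·28=462
i=10: T(10,6)=6951+6·2646=22827 | T(10,7)=2646+7·462=5880
Read S(10,6) = 22827, S(10,7) = 5880.

22827, 5880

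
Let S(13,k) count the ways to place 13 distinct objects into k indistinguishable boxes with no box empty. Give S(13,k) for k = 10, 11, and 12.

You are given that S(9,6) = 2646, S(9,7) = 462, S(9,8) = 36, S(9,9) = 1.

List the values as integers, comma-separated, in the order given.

i=10: T(10,7)=2646+7·462=5880 | T(10,8)=462+8·36=750 | T(10,9)=36+9·1=45 | T(10,10)=1+10·0=1
i=11: T(11,8)=5880+8·750=11880 | T(11,9)=750+9·45=1155 | T(11,10)=45+10·1=55 | T(11,11)=1+11·0=1
i=12: T(12,9)=11880+9·1155=22275 | T(12,10)=1155+10·55=1705 | T(12,11)=55+11·1=66 | T(12,12)=1+12·0=1
i=13: T(13,10)=22275+10·1705=39325 | T(13,11)=1705+11·66=2431 | T(13,12)=66+12·1=78
Read S(13,10) = 39325, S(13,11) = 2431, S(13,12) = 78.

39325, 2431, 78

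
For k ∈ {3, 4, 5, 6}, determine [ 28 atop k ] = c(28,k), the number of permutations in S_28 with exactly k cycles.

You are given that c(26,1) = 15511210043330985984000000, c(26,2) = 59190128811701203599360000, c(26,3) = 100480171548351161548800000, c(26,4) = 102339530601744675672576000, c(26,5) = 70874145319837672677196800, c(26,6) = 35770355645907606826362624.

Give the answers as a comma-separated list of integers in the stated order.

73689668464006010184007680000, 77226989703299075087834112000, 55278125307966865191587481600, 28969458895980281319670568448

i=27: T(27,2)=15511210043330985984000000+26·59190128811701203599360000=1554454559147562279567360000 | T(27,3)=59190128811701203599360000+26·100480171548351161548800000=2671674589068831403868160000 | T(27,4)=100480171548351161548800000+26·102339530601744675672576000=2761307967193712729035776000 | T(27,5)=102339530601744675672576000+26·70874145319837672677196800=1945067308917524165279692800 | T(27,6)=70874145319837672677196800+26·35770355645907606826362624=1000903392113435450162625024
i=28: T(28,3)=1554454559147562279567360000+27·2671674589068831403868160000=73689668464006010184007680000 | T(28,4)=2671674589068831403868160000+27·2761307967193712729035776000=77226989703299075087834112000 | T(28,5)=2761307967193712729035776000+27·1945067308917524165279692800=55278125307966865191587481600 | T(28,6)=1945067308917524165279692800+27·1000903392113435450162625024=28969458895980281319670568448
Read c(28,3) = 73689668464006010184007680000, c(28,4) = 77226989703299075087834112000, c(28,5) = 55278125307966865191587481600, c(28,6) = 28969458895980281319670568448.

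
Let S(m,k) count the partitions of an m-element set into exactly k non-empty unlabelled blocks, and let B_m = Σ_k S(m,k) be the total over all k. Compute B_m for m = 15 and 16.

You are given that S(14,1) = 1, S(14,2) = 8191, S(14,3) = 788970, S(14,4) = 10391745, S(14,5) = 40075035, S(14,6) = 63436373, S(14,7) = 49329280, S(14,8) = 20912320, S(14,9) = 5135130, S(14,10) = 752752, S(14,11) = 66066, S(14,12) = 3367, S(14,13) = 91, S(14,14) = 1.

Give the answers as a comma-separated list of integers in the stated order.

row 15: T[15][1]=1·1+0=1  T[15][2]=2·8191+1=16383  T[15][3]=3·788970+8191=2375101  T[15][4]=4·10391745+788970=42355950  T[15][5]=5·40075035+10391745=210766920  T[15][6]=6·63436373+40075035=420693273  T[15][7]=7·49329280+63436373=408741333  T[15][8]=8·20912320+49329280=216627840  T[15][9]=9·5135130+20912320=67128490  T[15][10]=10·752752+5135130=12662650  T[15][11]=11·66066+752752=1479478  T[15][12]=12·3367+66066=106470  T[15][13]=13·91+3367=4550  T[15][14]=14·1+91=105  T[15][15]=15·0+1=1
row 16: T[16][1]=1·1+0=1  T[16][2]=2·16383+1=32767  T[16][3]=3·2375101+16383=7141686  T[16][4]=4·42355950+2375101=171798901  T[16][5]=5·210766920+42355950=1096190550  T[16][6]=6·420693273+210766920=2734926558  T[16][7]=7·408741333+420693273=3281882604  T[16][8]=8·216627840+408741333=2141764053  T[16][9]=9·67128490+216627840=820784250  T[16][10]=10·12662650+67128490=193754990  T[16][11]=11·1479478+12662650=28936908  T[16][12]=12·106470+1479478=2757118  T[16][13]=13·4550+106470=165620  T[16][14]=14·105+4550=6020  T[16][15]=15·1+105=120  T[16][16]=16·0+1=1
B_15 = ΣS(15,k) = 1+16383+2375101+42355950+210766920+420693273+408741333+216627840+67128490+12662650+1479478+106470+4550+105+1 = 1382958545
B_16 = ΣS(16,k) = 1+32767+7141686+171798901+1096190550+2734926558+3281882604+2141764053+820784250+193754990+28936908+2757118+165620+6020+120+1 = 10480142147

1382958545, 10480142147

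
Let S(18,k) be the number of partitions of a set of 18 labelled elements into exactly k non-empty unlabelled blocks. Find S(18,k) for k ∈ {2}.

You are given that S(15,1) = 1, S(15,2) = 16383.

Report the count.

i=16: T(16,1)=0+1·1=1 | T(16,2)=1+2·16383=32767
i=17: T(17,1)=0+1·1=1 | T(17,2)=1+2·32767=65535
i=18: T(18,2)=1+2·65535=131071
Read S(18,2) = 131071.

131071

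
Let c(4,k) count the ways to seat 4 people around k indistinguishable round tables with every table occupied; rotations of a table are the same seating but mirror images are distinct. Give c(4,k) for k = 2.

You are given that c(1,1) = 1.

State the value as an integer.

@2  (2,1):1·1+0→1, (2,2):0·1+1→1
@3  (3,1):1·2+0→2, (3,2):1·2+1→3
@4  (4,2):3·3+2→11
Read c(4,2) = 11.

11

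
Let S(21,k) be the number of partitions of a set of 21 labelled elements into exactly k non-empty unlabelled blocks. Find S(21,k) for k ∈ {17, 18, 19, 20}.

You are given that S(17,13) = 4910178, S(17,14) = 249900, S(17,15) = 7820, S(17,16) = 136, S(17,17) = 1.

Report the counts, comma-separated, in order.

row 18: T[18][14]=14·249900+4910178=8408778  T[18][15]=15·7820+249900=367200  T[18][16]=16·136+7820=9996  T[18][17]=17·1+136=153  T[18][18]=18·0+1=1
row 19: T[19][15]=15·367200+8408778=13916778  T[19][16]=16·9996+367200=527136  T[19][17]=17·153+9996=12597  T[19][18]=18·1+153=171  T[19][19]=19·0+1=1
row 20: T[20][16]=16·527136+13916778=22350954  T[20][17]=17·12597+527136=741285  T[20][18]=18·171+12597=15675  T[20][19]=19·1+171=190  T[20][20]=20·0+1=1
row 21: T[21][17]=17·741285+22350954=34952799  T[21][18]=18·15675+741285=1023435  T[21][19]=19·190+15675=19285  T[21][20]=20·1+190=210
Read S(21,17) = 34952799, S(21,18) = 1023435, S(21,19) = 19285, S(21,20) = 210.

34952799, 1023435, 19285, 210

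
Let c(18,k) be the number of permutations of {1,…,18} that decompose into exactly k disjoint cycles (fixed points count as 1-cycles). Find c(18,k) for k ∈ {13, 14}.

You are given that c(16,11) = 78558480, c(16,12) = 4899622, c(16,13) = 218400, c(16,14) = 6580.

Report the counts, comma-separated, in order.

row 17: T[17][12]=16·4899622+78558480=156952432  T[17][13]=16·218400+4899622=8394022  T[17][14]=16·6580+218400=323680
row 18: T[18][13]=17·8394022+156952432=299650806  T[18][14]=17·323680+8394022=13896582
Read c(18,13) = 299650806, c(18,14) = 13896582.

299650806, 13896582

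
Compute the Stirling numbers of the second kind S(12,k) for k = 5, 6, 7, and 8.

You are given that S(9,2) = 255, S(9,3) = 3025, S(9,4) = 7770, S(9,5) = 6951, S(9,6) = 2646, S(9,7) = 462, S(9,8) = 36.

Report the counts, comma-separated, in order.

1379400, 1323652, 627396, 159027

row 10: T[10][3]=3·3025+255=9330  T[10][4]=4·7770+3025=34105  T[10][5]=5·6951+7770=42525  T[10][6]=6·2646+6951=22827  T[10][7]=7·462+2646=5880  T[10][8]=8·36+462=750
row 11: T[11][4]=4·34105+9330=145750  T[11][5]=5·42525+34105=246730  T[11][6]=6·22827+42525=179487  T[11][7]=7·5880+22827=63987  T[11][8]=8·750+5880=11880
row 12: T[12][5]=5·246730+145750=1379400  T[12][6]=6·179487+246730=1323652  T[12][7]=7·63987+179487=627396  T[12][8]=8·11880+63987=159027
Read S(12,5) = 1379400, S(12,6) = 1323652, S(12,7) = 627396, S(12,8) = 159027.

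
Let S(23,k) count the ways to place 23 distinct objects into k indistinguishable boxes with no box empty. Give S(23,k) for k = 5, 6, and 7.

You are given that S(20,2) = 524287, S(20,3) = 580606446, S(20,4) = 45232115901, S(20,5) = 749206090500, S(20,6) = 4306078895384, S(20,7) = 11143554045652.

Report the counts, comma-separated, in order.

96416888184100, 998969857983405, 4382641999117305

r21: T_21,3=3×580606446+524287=1742343625; T_21,4=4×45232115901+580606446=181509070050; T_21,5=5×749206090500+45232115901=3791262568401; T_21,6=6×4306078895384+749206090500=26585679462804; T_21,7=7×11143554045652+4306078895384=82310957214948
r22: T_22,4=4×181509070050+1742343625=727778623825; T_22,5=5×3791262568401+181509070050=19137821912055; T_22,6=6×26585679462804+3791262568401=163305339345225; T_22,7=7×82310957214948+26585679462804=602762379967440
r23: T_23,5=5×19137821912055+727778623825=96416888184100; T_23,6=6×163305339345225+19137821912055=998969857983405; T_23,7=7×602762379967440+163305339345225=4382641999117305
Read S(23,5) = 96416888184100, S(23,6) = 998969857983405, S(23,7) = 4382641999117305.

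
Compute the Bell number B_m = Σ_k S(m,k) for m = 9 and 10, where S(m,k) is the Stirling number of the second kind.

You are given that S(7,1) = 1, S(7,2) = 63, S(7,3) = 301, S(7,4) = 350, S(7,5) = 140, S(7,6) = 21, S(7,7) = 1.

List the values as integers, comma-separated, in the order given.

r8: T_8,1=1×1+0=1; T_8,2=2×63+1=127; T_8,3=3×301+63=966; T_8,4=4×350+301=1701; T_8,5=5×140+350=1050; T_8,6=6×21+140=266; T_8,7=7×1+21=28; T_8,8=8×0+1=1
r9: T_9,1=1×1+0=1; T_9,2=2×127+1=255; T_9,3=3×966+127=3025; T_9,4=4×1701+966=7770; T_9,5=5×1050+1701=6951; T_9,6=6×266+1050=2646; T_9,7=7×28+266=462; T_9,8=8×1+28=36; T_9,9=9×0+1=1
r10: T_10,1=1×1+0=1; T_10,2=2×255+1=511; T_10,3=3×3025+255=9330; T_10,4=4×7770+3025=34105; T_10,5=5×6951+7770=42525; T_10,6=6×2646+6951=22827; T_10,7=7×462+2646=5880; T_10,8=8×36+462=750; T_10,9=9×1+36=45; T_10,10=10×0+1=1
B_9 = ΣS(9,k) = 1+255+3025+7770+6951+2646+462+36+1 = 21147
B_10 = ΣS(10,k) = 1+511+9330+34105+42525+22827+5880+750+45+1 = 115975

21147, 115975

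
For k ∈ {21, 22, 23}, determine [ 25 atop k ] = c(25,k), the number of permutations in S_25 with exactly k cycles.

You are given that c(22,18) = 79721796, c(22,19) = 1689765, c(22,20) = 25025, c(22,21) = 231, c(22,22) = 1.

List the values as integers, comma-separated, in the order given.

row 23: T[23][19]=22·1689765+79721796=116896626  T[23][20]=22·25025+1689765=2240315  T[23][21]=22·231+25025=30107  T[23][22]=22·1+231=253  T[23][23]=22·0+1=1
row 24: T[24][20]=23·2240315+116896626=168423871  T[24][21]=23·30107+2240315=2932776  T[24][22]=23·253+30107=35926  T[24][23]=23·1+253=276
row 25: T[25][21]=24·2932776+168423871=238810495  T[25][22]=24·35926+2932776=3795000  T[25][23]=24·276+35926=42550
Read c(25,21) = 238810495, c(25,22) = 3795000, c(25,23) = 42550.

238810495, 3795000, 42550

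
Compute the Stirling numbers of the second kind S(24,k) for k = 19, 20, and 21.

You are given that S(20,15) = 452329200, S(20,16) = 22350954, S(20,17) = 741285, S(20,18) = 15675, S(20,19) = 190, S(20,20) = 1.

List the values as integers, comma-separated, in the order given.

3880739170, 116972779, 2454606

r21: T_21,16=16×22350954+452329200=809944464; T_21,17=17×741285+22350954=34952799; T_21,18=18×15675+741285=1023435; T_21,19=19×190+15675=19285; T_21,20=20×1+190=210; T_21,21=21×0+1=1
r22: T_22,17=17×34952799+809944464=1404142047; T_22,18=18×1023435+34952799=53374629; T_22,19=19×19285+1023435=1389850; T_22,20=20×210+19285=23485; T_22,21=21×1+210=231
r23: T_23,18=18×53374629+1404142047=2364885369; T_23,19=19×1389850+53374629=79781779; T_23,20=20×23485+1389850=1859550; T_23,21=21×231+23485=28336
r24: T_24,19=19×79781779+2364885369=3880739170; T_24,20=20×1859550+79781779=116972779; T_24,21=21×28336+1859550=2454606
Read S(24,19) = 3880739170, S(24,20) = 116972779, S(24,21) = 2454606.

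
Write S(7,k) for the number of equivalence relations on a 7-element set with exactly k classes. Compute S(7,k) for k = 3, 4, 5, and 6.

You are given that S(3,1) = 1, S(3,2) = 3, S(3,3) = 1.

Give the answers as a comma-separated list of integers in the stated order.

r4: T_4,1=1×1+0=1; T_4,2=2×3+1=7; T_4,3=3×1+3=6; T_4,4=4×0+1=1
r5: T_5,1=1×1+0=1; T_5,2=2×7+1=15; T_5,3=3×6+7=25; T_5,4=4×1+6=10; T_5,5=5×0+1=1
r6: T_6,2=2×15+1=31; T_6,3=3×25+15=90; T_6,4=4×10+25=65; T_6,5=5×1+10=15; T_6,6=6×0+1=1
r7: T_7,3=3×90+31=301; T_7,4=4×65+90=350; T_7,5=5×15+65=140; T_7,6=6×1+15=21
Read S(7,3) = 301, S(7,4) = 350, S(7,5) = 140, S(7,6) = 21.

301, 350, 140, 21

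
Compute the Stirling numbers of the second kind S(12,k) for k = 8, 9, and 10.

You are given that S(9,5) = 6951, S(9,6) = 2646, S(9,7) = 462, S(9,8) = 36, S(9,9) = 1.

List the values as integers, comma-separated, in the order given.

i=10: T(10,6)=6951+6·2646=22827 | T(10,7)=2646+7·462=5880 | T(10,8)=462+8·36=750 | T(10,9)=36+9·1=45 | T(10,10)=1+10·0=1
i=11: T(11,7)=22827+7·5880=63987 | T(11,8)=5880+8·750=11880 | T(11,9)=750+9·45=1155 | T(11,10)=45+10·1=55
i=12: T(12,8)=63987+8·11880=159027 | T(12,9)=11880+9·1155=22275 | T(12,10)=1155+10·55=1705
Read S(12,8) = 159027, S(12,9) = 22275, S(12,10) = 1705.

159027, 22275, 1705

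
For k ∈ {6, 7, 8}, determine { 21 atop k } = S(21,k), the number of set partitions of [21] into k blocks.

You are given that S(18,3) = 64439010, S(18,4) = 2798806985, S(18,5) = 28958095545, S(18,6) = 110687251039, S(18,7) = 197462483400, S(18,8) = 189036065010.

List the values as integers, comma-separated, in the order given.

26585679462804, 82310957214948, 132511015347084

@19  (19,4):2798806985·4+64439010→11259666950, (19,5):28958095545·5+2798806985→147589284710, (19,6):110687251039·6+28958095545→693081601779, (19,7):197462483400·7+110687251039→1492924634839, (19,8):189036065010·8+197462483400→1709751003480
@20  (20,5):147589284710·5+11259666950→749206090500, (20,6):693081601779·6+147589284710→4306078895384, (20,7):1492924634839·7+693081601779→11143554045652, (20,8):1709751003480·8+1492924634839→15170932662679
@21  (21,6):4306078895384·6+749206090500→26585679462804, (21,7):11143554045652·7+4306078895384→82310957214948, (21,8):15170932662679·8+11143554045652→132511015347084
Read S(21,6) = 26585679462804, S(21,7) = 82310957214948, S(21,8) = 132511015347084.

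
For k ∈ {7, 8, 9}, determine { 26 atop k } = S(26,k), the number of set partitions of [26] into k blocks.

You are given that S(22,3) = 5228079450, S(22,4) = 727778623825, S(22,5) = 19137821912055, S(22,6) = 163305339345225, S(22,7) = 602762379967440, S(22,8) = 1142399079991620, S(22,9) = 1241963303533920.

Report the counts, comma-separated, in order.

1631853797991016600, 5749622251945664950, 11201516780955125625

row 23: T[23][4]=4·727778623825+5228079450=2916342574750  T[23][5]=5·19137821912055+727778623825=96416888184100  T[23][6]=6·163305339345225+19137821912055=998969857983405  T[23][7]=7·602762379967440+163305339345225=4382641999117305  T[23][8]=8·1142399079991620+602762379967440=9741955019900400  T[23][9]=9·1241963303533920+1142399079991620=12320068811796900
row 24: T[24][5]=5·96416888184100+2916342574750=485000783495250  T[24][6]=6·998969857983405+96416888184100=6090236036084530  T[24][7]=7·4382641999117305+998969857983405=31677463851804540  T[24][8]=8·9741955019900400+4382641999117305=82318282158320505  T[24][9]=9·12320068811796900+9741955019900400=120622574326072500
row 25: T[25][6]=6·6090236036084530+485000783495250=37026417000002430  T[25][7]=7·31677463851804540+6090236036084530=227832482998716310  T[25][8]=8·82318282158320505+31677463851804540=690223721118368580  T[25][9]=9·120622574326072500+82318282158320505=1167921451092973005
row 26: T[26][7]=7·227832482998716310+37026417000002430=1631853797991016600  T[26][8]=8·690223721118368580+227832482998716310=5749622251945664950  T[26][9]=9·1167921451092973005+690223721118368580=11201516780955125625
Read S(26,7) = 1631853797991016600, S(26,8) = 5749622251945664950, S(26,9) = 11201516780955125625.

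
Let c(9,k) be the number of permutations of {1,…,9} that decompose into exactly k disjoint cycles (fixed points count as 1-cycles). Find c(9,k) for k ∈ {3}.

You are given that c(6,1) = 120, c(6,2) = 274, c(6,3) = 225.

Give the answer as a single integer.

row 7: T[7][1]=6·120+0=720  T[7][2]=6·274+120=1764  T[7][3]=6·225+274=1624
row 8: T[8][2]=7·1764+720=13068  T[8][3]=7·1624+1764=13132
row 9: T[9][3]=8·13132+13068=118124
Read c(9,3) = 118124.

118124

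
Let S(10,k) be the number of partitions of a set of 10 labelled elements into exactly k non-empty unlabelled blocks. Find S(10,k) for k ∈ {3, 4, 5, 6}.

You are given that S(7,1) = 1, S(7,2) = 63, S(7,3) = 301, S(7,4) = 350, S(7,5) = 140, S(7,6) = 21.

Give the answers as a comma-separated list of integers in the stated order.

[8] T[8,1]:1*1+0=1 · T[8,2]:2*63+1=127 · T[8,3]:3*301+63=966 · T[8,4]:4*350+301=1701 · T[8,5]:5*140+350=1050 · T[8,6]:6*21+140=266
[9] T[9,2]:2*127+1=255 · T[9,3]:3*966+127=3025 · T[9,4]:4*1701+966=7770 · T[9,5]:5*1050+1701=6951 · T[9,6]:6*266+1050=2646
[10] T[10,3]:3*3025+255=9330 · T[10,4]:4*7770+3025=34105 · T[10,5]:5*6951+7770=42525 · T[10,6]:6*2646+6951=22827
Read S(10,3) = 9330, S(10,4) = 34105, S(10,5) = 42525, S(10,6) = 22827.

9330, 34105, 42525, 22827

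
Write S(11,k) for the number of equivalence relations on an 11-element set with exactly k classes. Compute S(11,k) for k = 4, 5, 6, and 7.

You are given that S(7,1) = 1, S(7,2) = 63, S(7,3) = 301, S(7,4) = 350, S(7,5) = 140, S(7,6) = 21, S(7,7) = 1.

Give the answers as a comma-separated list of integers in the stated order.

[8] T[8,1]:1*1+0=1 · T[8,2]:2*63+1=127 · T[8,3]:3*301+63=966 · T[8,4]:4*350+301=1701 · T[8,5]:5*140+350=1050 · T[8,6]:6*21+140=266 · T[8,7]:7*1+21=28
[9] T[9,2]:2*127+1=255 · T[9,3]:3*966+127=3025 · T[9,4]:4*1701+966=7770 · T[9,5]:5*1050+1701=6951 · T[9,6]:6*266+1050=2646 · T[9,7]:7*28+266=462
[10] T[10,3]:3*3025+255=9330 · T[10,4]:4*7770+3025=34105 · T[10,5]:5*6951+7770=42525 · T[10,6]:6*2646+6951=22827 · T[10,7]:7*462+2646=5880
[11] T[11,4]:4*34105+9330=145750 · T[11,5]:5*42525+34105=246730 · T[11,6]:6*22827+42525=179487 · T[11,7]:7*5880+22827=63987
Read S(11,4) = 145750, S(11,5) = 246730, S(11,6) = 179487, S(11,7) = 63987.

145750, 246730, 179487, 63987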